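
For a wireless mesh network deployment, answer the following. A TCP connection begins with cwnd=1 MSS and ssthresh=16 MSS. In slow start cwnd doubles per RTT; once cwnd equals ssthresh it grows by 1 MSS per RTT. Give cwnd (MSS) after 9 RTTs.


RTT 0: cwnd = 1 MSS (initial)
RTT 1: cwnd = 2 MSS (slow start, doubled)
RTT 2: cwnd = 4 MSS (slow start, doubled)
RTT 3: cwnd = 8 MSS (slow start, doubled)
RTT 4: cwnd = 16 MSS (slow start, doubled)
RTT 5: cwnd = 17 MSS (congestion avoidance, +1)
RTT 6: cwnd = 18 MSS (congestion avoidance, +1)
RTT 7: cwnd = 19 MSS (congestion avoidance, +1)
RTT 8: cwnd = 20 MSS (congestion avoidance, +1)
RTT 9: cwnd = 21 MSS (congestion avoidance, +1)

21


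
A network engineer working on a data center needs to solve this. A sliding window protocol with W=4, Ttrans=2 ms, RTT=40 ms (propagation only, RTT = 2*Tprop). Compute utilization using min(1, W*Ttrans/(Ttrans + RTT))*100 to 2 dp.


Given: W = 4, Ttrans = 2 ms, RTT = 40 ms (= 2 * Tprop, Tprop = 20 ms)
Cycle time = Ttrans + RTT = 2 + 40 = 42 ms (first packet sent until its ACK returns)
W * Ttrans = 4 * 2 = 8 ms of sending per cycle
W * Ttrans / (Ttrans + RTT) = 8 / 42 = 0.190476
U = min(1, 0.190476) = 0.190476
U% = 19.05%

19.05


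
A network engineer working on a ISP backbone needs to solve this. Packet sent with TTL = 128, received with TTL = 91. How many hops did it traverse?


Given: initial TTL = 128, received TTL = 91
Hops = initial TTL - received TTL
Hops = 128 - 91 = 37

37


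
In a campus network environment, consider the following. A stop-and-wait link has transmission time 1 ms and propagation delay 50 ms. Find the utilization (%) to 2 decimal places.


Given: Ttrans = 1 ms, Tprop = 50 ms
RTT = 2 * Tprop = 2 * 50 = 100 ms
U = Ttrans / (Ttrans + RTT)
U = 1 / (1 + 100)
U = 1 / 101 = 0.009901
U% = 0.99%

0.99


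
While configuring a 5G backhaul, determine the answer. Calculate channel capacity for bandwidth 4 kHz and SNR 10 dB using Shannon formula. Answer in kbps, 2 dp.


Given: B = 4 kHz, SNR = 10 dB
SNR linear = 10^(10/10) = 10
1 + SNR = 11
log2(11) = 3.4594316186
C = 4 * 1000 * 3.4594316186 = 13837.7265 bps
C = 13.837726 kbps -> 13.84 kbps (2 dp)

13.84


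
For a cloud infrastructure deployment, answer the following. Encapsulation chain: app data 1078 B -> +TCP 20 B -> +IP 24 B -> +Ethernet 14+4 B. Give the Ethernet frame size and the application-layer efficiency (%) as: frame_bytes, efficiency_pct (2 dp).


TCP segment = 1078 + 20 = 1098 B
IP packet = 1098 + 24 = 1122 B
Ethernet frame = 1122 + 14 + 4 = 1140 B
Efficiency = app / frame = 1078 / 1140 = 0.945614 = 94.5614% -> 94.56% (2 dp)

1140, 94.56


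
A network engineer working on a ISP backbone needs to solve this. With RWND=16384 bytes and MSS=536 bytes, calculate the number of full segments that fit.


Given: RWND = 16384 bytes, MSS = 536 bytes
Full segments = floor(RWND / MSS)
Full segments = floor(16384 / 536)
Full segments = floor(30.5672) = 30

30


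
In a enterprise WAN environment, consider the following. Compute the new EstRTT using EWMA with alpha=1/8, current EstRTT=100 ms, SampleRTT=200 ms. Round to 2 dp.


Given: EstRTT = 100 ms, SampleRTT = 200 ms, alpha = 1/8
New EstRTT = (1 - alpha) * EstRTT + alpha * SampleRTT
(7/8) * 100 = 87.5
(1/8) * 200 = 25
New EstRTT = 87.5 + 25 = 112.5 ms -> 112.50 ms (2 dp)

112.50


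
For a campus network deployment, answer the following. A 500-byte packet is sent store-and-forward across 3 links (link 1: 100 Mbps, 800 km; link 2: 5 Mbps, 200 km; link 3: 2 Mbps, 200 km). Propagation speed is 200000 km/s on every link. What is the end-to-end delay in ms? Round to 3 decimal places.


Packet = 500 bytes = 4000 bits. Store-and-forward: sum (t_trans + t_prop) per link.
Link 1: t_trans = 4000/(100*10^6) s = 0.0400 ms; t_prop = 800/200000 s = 4.0000 ms; subtotal = 4.0400 ms
Link 2: t_trans = 4000/(5*10^6) s = 0.8000 ms; t_prop = 200/200000 s = 1.0000 ms; subtotal = 1.8000 ms
Link 3: t_trans = 4000/(2*10^6) s = 2.0000 ms; t_prop = 200/200000 s = 1.0000 ms; subtotal = 3.0000 ms
End-to-end = 4.0400 + 1.8000 + 3.0000 = 8.8400 ms -> 8.840 ms (3 dp)

8.840


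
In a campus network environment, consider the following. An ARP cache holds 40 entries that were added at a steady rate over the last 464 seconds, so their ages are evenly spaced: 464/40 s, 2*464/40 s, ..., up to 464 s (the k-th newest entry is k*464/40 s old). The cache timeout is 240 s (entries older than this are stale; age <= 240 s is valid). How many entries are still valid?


Ages are k * 464/40 s for k = 1..40 (spacing = 11.6000 s).
Entry k is valid iff k * 464/40 <= 240 iff k <= 40 * 240 / 464 = 20.6897
n_valid = floor(20.6897) = 20
(n_stale = 40 - 20 = 20)

20


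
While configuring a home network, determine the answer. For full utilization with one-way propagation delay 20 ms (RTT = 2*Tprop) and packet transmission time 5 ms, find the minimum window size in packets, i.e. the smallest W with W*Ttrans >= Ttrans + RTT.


Given: Ttrans = 5 ms, RTT = 40 ms (= 2 * Tprop, Tprop = 20 ms)
Time until first ACK returns = Ttrans + RTT = 5 + 40 = 45 ms
Need W * Ttrans >= Ttrans + RTT  ->  W >= (Ttrans + RTT) / Ttrans
(Ttrans + RTT) / Ttrans = 45 / 5 = 9
W_min = ceil(9) = 9

9


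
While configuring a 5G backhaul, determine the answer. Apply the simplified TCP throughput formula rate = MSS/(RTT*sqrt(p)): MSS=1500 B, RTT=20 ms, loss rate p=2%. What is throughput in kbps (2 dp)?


Given: MSS = 1500 bytes, RTT = 20 ms, loss = 2%
RTT in seconds = 20 / 1000 = 0.02
Loss rate = 2% = 0.02
sqrt(loss) = sqrt(0.02) = 0.141421356237
Throughput (bytes/s) = 1500 / (0.02 * 0.141421356237) = 530330.0859
Throughput (kbps) = 530330.0859 * 8 / 1000 = 4242.640687 -> 4242.64 kbps (2 dp)

4242.64


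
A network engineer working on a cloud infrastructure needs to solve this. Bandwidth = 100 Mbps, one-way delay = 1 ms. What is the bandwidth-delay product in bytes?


Given: bandwidth = 100 Mbps, delay = 1 ms
BDP in bits = 100 * 10^6 * 1 / 1000
BDP in bits = 100000
BDP in bytes = 100000 / 8 = 12500

12500


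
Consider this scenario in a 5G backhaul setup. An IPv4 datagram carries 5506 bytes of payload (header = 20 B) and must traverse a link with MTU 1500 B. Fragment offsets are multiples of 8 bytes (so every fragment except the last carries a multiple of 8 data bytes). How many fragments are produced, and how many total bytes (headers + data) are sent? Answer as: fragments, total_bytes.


Max data per non-final fragment = floor((MTU - header)/8)*8 = floor((1500 - 20)/8)*8 = floor(1480/8)*8 = 1480 B
Final fragment needs no 8-byte alignment: it can carry up to MTU - header = 1480 B
Non-final fragments needed = ceil((payload - 1480) / 1480) = ceil(4026/1480) = ceil(2.7203) = 3
Number of fragments = 3 + 1 = 4
Fragment sizes (data): 3 * 1480 B + 1066 B (last, 1066 <= 1480 OK)
Total bytes sent = payload + n_frags * header = 5506 + 4*20 = 5506 + 80 = 5586 B

4, 5586


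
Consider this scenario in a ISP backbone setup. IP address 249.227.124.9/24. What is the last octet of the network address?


Given: IP = 249.227.124.9, prefix = /24
Subnet mask = 255.255.255.0
Last octet of IP: 9
Last octet of mask: 0
Network last octet = 9 AND 0 = 0

0


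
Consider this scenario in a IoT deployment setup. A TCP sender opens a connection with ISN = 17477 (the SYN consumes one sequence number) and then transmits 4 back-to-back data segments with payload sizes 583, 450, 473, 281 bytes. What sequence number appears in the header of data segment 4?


The SYN occupies sequence number ISN = 17477, so the first data byte is ISN + 1 = 17478.
SEQ of data segment i = (ISN + 1) + sum of payload sizes of segments 1..i-1.
Segment 1: SEQ = 17478, payload = 583 bytes
Segment 2: SEQ = 18061, payload = 450 bytes
Segment 3: SEQ = 18511, payload = 473 bytes
Segment 4: SEQ = 18984, payload = 281 bytes
SEQ of segment 4 = 17478 + 583 + 450 + 473 = 18984

18984


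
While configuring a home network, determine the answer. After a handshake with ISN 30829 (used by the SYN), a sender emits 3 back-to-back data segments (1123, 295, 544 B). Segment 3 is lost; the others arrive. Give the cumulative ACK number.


SYN uses sequence number 30829; first data byte = ISN + 1 = 30830.
Segment 1: SEQ = 30830, len = 1123 B, covers [30830, 31952]
Segment 2: SEQ = 31953, len = 295 B, covers [31953, 32247]
Segment 3: SEQ = 32248, len = 544 B, covers [32248, 32791] [LOST]
In-order data received: bytes [30830, 32247] (segments 1..2).
Segment 3 missing -> gap begins at byte 32248.
Cumulative ACK = next expected in-order byte = 30830 + 1123 + 295 = 32248

32248


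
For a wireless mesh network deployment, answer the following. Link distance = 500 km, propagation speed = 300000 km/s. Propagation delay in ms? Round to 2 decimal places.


Given: distance = 500 km, speed = 300000 km/s
Delay = distance / speed = 500 / 300000 seconds
Delay in ms = 500 * 1000 / 300000
Delay = 1.6667 ms
Rounded to 2 dp = 1.67 ms

1.67


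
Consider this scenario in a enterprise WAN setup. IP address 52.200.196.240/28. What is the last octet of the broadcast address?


Given: IP = 52.200.196.240, prefix = /28
Host bits = 32 - 28 = 4
Network last octet = 240 AND mask = 240
Host part size = 2^4 - 1 = 15
Broadcast last octet = 240 OR 15 = 255

255


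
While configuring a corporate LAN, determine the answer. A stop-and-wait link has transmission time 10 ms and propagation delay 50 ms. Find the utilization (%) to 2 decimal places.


Given: Ttrans = 10 ms, Tprop = 50 ms
RTT = 2 * Tprop = 2 * 50 = 100 ms
U = Ttrans / (Ttrans + RTT)
U = 10 / (10 + 100)
U = 10 / 110 = 0.090909
U% = 9.09%

9.09


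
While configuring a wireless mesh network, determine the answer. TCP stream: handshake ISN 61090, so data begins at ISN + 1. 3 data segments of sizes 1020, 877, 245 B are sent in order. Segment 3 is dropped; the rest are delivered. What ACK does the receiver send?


SYN uses sequence number 61090; first data byte = ISN + 1 = 61091.
Segment 1: SEQ = 61091, len = 1020 B, covers [61091, 62110]
Segment 2: SEQ = 62111, len = 877 B, covers [62111, 62987]
Segment 3: SEQ = 62988, len = 245 B, covers [62988, 63232] [LOST]
In-order data received: bytes [61091, 62987] (segments 1..2).
Segment 3 missing -> gap begins at byte 62988.
Cumulative ACK = next expected in-order byte = 61091 + 1020 + 877 = 62988

62988


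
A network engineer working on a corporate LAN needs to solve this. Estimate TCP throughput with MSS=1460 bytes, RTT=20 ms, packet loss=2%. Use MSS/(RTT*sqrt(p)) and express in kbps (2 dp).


Given: MSS = 1460 bytes, RTT = 20 ms, loss = 2%
RTT in seconds = 20 / 1000 = 0.02
Loss rate = 2% = 0.02
sqrt(loss) = sqrt(0.02) = 0.141421356237
Throughput (bytes/s) = 1460 / (0.02 * 0.141421356237) = 516187.9503
Throughput (kbps) = 516187.9503 * 8 / 1000 = 4129.503602 -> 4129.50 kbps (2 dp)

4129.50


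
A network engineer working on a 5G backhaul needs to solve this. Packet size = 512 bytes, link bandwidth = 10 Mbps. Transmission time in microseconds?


Given: packet = 512 bytes, bandwidth = 10 Mbps
Packet in bits = 512 * 8 = 4096 bits
Bandwidth = 10 * 10^6 = 10000000 bps
Time = 4096 / 10000000 seconds
Time in us = 4096 * 10^6 / 10000000 = 409.6

409.6


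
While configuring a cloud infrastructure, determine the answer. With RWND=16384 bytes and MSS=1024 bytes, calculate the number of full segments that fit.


Given: RWND = 16384 bytes, MSS = 1024 bytes
Full segments = floor(RWND / MSS)
Full segments = floor(16384 / 1024)
Full segments = floor(16.0) = 16

16


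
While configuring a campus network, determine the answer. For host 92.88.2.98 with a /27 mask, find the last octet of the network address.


Given: IP = 92.88.2.98, prefix = /27
Subnet mask = 255.255.255.224
Last octet of IP: 98
Last octet of mask: 224
Network last octet = 98 AND 224 = 96

96


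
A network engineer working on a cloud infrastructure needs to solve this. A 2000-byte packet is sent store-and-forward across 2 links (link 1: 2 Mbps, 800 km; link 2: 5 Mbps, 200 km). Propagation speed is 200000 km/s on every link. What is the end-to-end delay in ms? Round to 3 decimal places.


Packet = 2000 bytes = 16000 bits. Store-and-forward: sum (t_trans + t_prop) per link.
Link 1: t_trans = 16000/(2*10^6) s = 8.0000 ms; t_prop = 800/200000 s = 4.0000 ms; subtotal = 12.0000 ms
Link 2: t_trans = 16000/(5*10^6) s = 3.2000 ms; t_prop = 200/200000 s = 1.0000 ms; subtotal = 4.2000 ms
End-to-end = 12.0000 + 4.2000 = 16.2000 ms -> 16.200 ms (3 dp)

16.200


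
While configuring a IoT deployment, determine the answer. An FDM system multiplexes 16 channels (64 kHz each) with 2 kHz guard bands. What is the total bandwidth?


Given: 16 channels, 64 kHz each, guard = 2 kHz
Channel bandwidth = 16 * 64 = 1024 kHz
Guard bands = 15 gaps * 2 kHz = 30 kHz
Total = 1024 + 30 = 1054 kHz

1054


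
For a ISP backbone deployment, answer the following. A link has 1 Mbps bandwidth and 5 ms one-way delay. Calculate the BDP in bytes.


Given: bandwidth = 1 Mbps, delay = 5 ms
BDP in bits = 1 * 10^6 * 5 / 1000
BDP in bits = 5000
BDP in bytes = 5000 / 8 = 625

625


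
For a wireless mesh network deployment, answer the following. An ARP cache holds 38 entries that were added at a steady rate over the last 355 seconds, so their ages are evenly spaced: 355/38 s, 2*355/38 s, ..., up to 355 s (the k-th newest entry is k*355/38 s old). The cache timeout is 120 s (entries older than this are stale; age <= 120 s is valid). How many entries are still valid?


Ages are k * 355/38 s for k = 1..38 (spacing = 9.3421 s).
Entry k is valid iff k * 355/38 <= 120 iff k <= 38 * 120 / 355 = 12.8451
n_valid = floor(12.8451) = 12
(n_stale = 38 - 12 = 26)

12


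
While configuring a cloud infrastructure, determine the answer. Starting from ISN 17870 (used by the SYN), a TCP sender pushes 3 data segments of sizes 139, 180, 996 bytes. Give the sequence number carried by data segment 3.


The SYN occupies sequence number ISN = 17870, so the first data byte is ISN + 1 = 17871.
SEQ of data segment i = (ISN + 1) + sum of payload sizes of segments 1..i-1.
Segment 1: SEQ = 17871, payload = 139 bytes
Segment 2: SEQ = 18010, payload = 180 bytes
Segment 3: SEQ = 18190, payload = 996 bytes
SEQ of segment 3 = 17871 + 139 + 180 = 18190

18190


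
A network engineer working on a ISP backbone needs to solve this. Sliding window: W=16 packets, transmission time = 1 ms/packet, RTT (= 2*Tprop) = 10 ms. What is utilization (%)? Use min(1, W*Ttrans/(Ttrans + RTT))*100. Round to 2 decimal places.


Given: W = 16, Ttrans = 1 ms, RTT = 10 ms (= 2 * Tprop, Tprop = 5 ms)
Cycle time = Ttrans + RTT = 1 + 10 = 11 ms (first packet sent until its ACK returns)
W * Ttrans = 16 * 1 = 16 ms of sending per cycle
W * Ttrans / (Ttrans + RTT) = 16 / 11 = 1.454545
U = min(1, 1.454545) = 1.000000
U% = 100.00%

100.00


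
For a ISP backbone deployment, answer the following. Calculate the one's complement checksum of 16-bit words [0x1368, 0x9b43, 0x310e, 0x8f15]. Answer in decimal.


Given words: [0x1368, 0x9b43, 0x310e, 0x8f15]
Step 1: Sum all words
Raw sum = 4968 + 39747 + 12558 + 36629 = 93902
Step 2: Fold carry: (28366 + 1) = 28367
One's complement = ~28367 & 0xFFFF = 37168

37168


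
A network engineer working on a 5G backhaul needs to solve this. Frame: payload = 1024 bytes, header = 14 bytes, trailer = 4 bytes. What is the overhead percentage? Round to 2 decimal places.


Given: payload = 1024 B, header = 14 B, trailer = 4 B
Overhead bytes = header + trailer = 14 + 4 = 18
Total frame = payload + overhead = 1024 + 18 = 1042
Overhead % = 18 / 1042 * 100 = 1.7274% -> 1.73% (2 dp)

1.73


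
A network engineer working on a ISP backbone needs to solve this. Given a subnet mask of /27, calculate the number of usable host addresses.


Given: subnet mask /27
Host bits = 32 - 27 = 5
Total addresses = 2^5 = 32
Usable hosts = 32 - 2 (network + broadcast) = 30

30


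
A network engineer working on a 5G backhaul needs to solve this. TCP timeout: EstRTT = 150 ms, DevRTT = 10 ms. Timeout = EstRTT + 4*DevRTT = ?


Given: EstRTT = 150 ms, DevRTT = 10 ms
Timeout = EstRTT + 4 * DevRTT
4 * DevRTT = 4 * 10 = 40
Timeout = 150 + 40 = 190 ms

190


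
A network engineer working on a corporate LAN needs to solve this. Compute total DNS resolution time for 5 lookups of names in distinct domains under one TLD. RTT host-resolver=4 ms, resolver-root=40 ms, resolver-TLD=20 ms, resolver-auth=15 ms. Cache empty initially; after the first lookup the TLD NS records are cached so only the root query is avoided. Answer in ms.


Lookup 1 (cold cache): local + root + TLD + auth = 4 + 40 + 20 + 15 = 79 ms
Lookups 2..5 (TLD NS cached -> skip root; new domain -> still ask TLD and auth): local + TLD + auth = 4 + 20 + 15 = 39 ms each
Remaining 4 lookups: 4 * 39 = 156 ms
Total = 79 + 156 = 235 ms

235


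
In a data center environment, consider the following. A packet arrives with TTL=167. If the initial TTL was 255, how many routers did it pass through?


Given: initial TTL = 255, received TTL = 167
Hops = initial TTL - received TTL
Hops = 255 - 167 = 88

88


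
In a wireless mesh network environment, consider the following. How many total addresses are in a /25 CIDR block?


Given: CIDR prefix /25
Host bits = 32 - 25 = 7
Total addresses = 2^7 = 128

128


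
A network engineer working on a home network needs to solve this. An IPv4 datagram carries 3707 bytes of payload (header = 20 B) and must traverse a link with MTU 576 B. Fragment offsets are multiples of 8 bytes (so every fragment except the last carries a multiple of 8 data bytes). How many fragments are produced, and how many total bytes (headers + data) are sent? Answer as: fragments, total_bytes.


Max data per non-final fragment = floor((MTU - header)/8)*8 = floor((576 - 20)/8)*8 = floor(556/8)*8 = 552 B
Final fragment needs no 8-byte alignment: it can carry up to MTU - header = 556 B
Non-final fragments needed = ceil((payload - 556) / 552) = ceil(3151/552) = ceil(5.7083) = 6
Number of fragments = 6 + 1 = 7
Fragment sizes (data): 6 * 552 B + 395 B (last, 395 <= 556 OK)
Total bytes sent = payload + n_frags * header = 3707 + 7*20 = 3707 + 140 = 3847 B

7, 3847


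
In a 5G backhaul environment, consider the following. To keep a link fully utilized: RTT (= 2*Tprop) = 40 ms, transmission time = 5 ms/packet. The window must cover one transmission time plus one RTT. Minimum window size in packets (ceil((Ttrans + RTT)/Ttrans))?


Given: Ttrans = 5 ms, RTT = 40 ms (= 2 * Tprop, Tprop = 20 ms)
Time until first ACK returns = Ttrans + RTT = 5 + 40 = 45 ms
Need W * Ttrans >= Ttrans + RTT  ->  W >= (Ttrans + RTT) / Ttrans
(Ttrans + RTT) / Ttrans = 45 / 5 = 9
W_min = ceil(9) = 9

9


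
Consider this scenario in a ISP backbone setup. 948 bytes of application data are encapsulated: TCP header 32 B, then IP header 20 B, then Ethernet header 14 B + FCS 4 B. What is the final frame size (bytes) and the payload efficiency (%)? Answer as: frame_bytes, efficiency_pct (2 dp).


TCP segment = 948 + 32 = 980 B
IP packet = 980 + 20 = 1000 B
Ethernet frame = 1000 + 14 + 4 = 1018 B
Efficiency = app / frame = 948 / 1018 = 0.931238 = 93.1238% -> 93.12% (2 dp)

1018, 93.12


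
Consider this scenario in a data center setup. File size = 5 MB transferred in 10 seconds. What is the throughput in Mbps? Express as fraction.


Given: file = 5 MB, time = 10 s
File in Mb = 5 * 8 = 40 Mb
Throughput = 40 / 10 Mbps
Throughput = 4 Mbps

4


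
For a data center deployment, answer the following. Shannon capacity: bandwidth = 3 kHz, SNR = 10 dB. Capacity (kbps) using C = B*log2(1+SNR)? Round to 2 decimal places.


Given: B = 3 kHz, SNR = 10 dB
SNR linear = 10^(10/10) = 10
1 + SNR = 11
log2(11) = 3.4594316186
C = 3 * 1000 * 3.4594316186 = 10378.2949 bps
C = 10.378295 kbps -> 10.38 kbps (2 dp)

10.38


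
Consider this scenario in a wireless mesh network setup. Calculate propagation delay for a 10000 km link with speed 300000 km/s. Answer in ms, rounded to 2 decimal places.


Given: distance = 10000 km, speed = 300000 km/s
Delay = distance / speed = 10000 / 300000 seconds
Delay in ms = 10000 * 1000 / 300000
Delay = 33.3333 ms
Rounded to 2 dp = 33.33 ms

33.33


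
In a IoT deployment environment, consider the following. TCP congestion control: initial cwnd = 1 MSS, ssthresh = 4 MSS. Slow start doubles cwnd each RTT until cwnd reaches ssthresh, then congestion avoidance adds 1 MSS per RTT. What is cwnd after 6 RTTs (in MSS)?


RTT 0: cwnd = 1 MSS (initial)
RTT 1: cwnd = 2 MSS (slow start, doubled)
RTT 2: cwnd = 4 MSS (slow start, doubled)
RTT 3: cwnd = 5 MSS (congestion avoidance, +1)
RTT 4: cwnd = 6 MSS (congestion avoidance, +1)
RTT 5: cwnd = 7 MSS (congestion avoidance, +1)
RTT 6: cwnd = 8 MSS (congestion avoidance, +1)

8


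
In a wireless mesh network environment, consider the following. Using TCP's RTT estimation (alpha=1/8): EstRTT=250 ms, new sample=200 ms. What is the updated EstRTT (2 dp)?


Given: EstRTT = 250 ms, SampleRTT = 200 ms, alpha = 1/8
New EstRTT = (1 - alpha) * EstRTT + alpha * SampleRTT
(7/8) * 250 = 218.75
(1/8) * 200 = 25
New EstRTT = 218.75 + 25 = 243.75 ms -> 243.75 ms (2 dp)

243.75


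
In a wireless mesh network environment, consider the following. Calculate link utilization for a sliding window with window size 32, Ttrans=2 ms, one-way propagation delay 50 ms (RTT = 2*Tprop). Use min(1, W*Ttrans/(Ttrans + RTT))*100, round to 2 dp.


Given: W = 32, Ttrans = 2 ms, RTT = 100 ms (= 2 * Tprop, Tprop = 50 ms)
Cycle time = Ttrans + RTT = 2 + 100 = 102 ms (first packet sent until its ACK returns)
W * Ttrans = 32 * 2 = 64 ms of sending per cycle
W * Ttrans / (Ttrans + RTT) = 64 / 102 = 0.627451
U = min(1, 0.627451) = 0.627451
U% = 62.75%

62.75


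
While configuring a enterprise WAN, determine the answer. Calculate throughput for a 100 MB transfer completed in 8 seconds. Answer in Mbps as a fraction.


Given: file = 100 MB, time = 8 s
File in Mb = 100 * 8 = 800 Mb
Throughput = 800 / 8 Mbps
Throughput = 100 Mbps

100


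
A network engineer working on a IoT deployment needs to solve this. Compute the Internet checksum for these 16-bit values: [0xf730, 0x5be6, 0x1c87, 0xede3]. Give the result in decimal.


Given words: [0xf730, 0x5be6, 0x1c87, 0xede3]
Step 1: Sum all words
Raw sum = 63280 + 23526 + 7303 + 60899 = 155008
Step 2: Fold carry: (23936 + 2) = 23938
One's complement = ~23938 & 0xFFFF = 41597

41597


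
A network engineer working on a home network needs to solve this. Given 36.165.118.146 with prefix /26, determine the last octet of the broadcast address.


Given: IP = 36.165.118.146, prefix = /26
Host bits = 32 - 26 = 6
Network last octet = 146 AND mask = 128
Host part size = 2^6 - 1 = 63
Broadcast last octet = 128 OR 63 = 191

191


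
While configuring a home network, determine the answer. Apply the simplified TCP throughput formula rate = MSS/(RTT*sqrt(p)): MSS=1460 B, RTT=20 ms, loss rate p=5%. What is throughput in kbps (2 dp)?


Given: MSS = 1460 bytes, RTT = 20 ms, loss = 5%
RTT in seconds = 20 / 1000 = 0.02
Loss rate = 5% = 0.05
sqrt(loss) = sqrt(0.05) = 0.223606797750
Throughput (bytes/s) = 1460 / (0.02 * 0.223606797750) = 326465.9247
Throughput (kbps) = 326465.9247 * 8 / 1000 = 2611.727398 -> 2611.73 kbps (2 dp)

2611.73


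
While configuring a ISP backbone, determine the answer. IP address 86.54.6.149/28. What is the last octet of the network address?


Given: IP = 86.54.6.149, prefix = /28
Subnet mask = 255.255.255.240
Last octet of IP: 149
Last octet of mask: 240
Network last octet = 149 AND 240 = 144

144


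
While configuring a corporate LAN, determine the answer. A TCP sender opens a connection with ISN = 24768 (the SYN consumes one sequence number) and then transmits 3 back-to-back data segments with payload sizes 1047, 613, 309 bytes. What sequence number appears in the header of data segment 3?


The SYN occupies sequence number ISN = 24768, so the first data byte is ISN + 1 = 24769.
SEQ of data segment i = (ISN + 1) + sum of payload sizes of segments 1..i-1.
Segment 1: SEQ = 24769, payload = 1047 bytes
Segment 2: SEQ = 25816, payload = 613 bytes
Segment 3: SEQ = 26429, payload = 309 bytes
SEQ of segment 3 = 24769 + 1047 + 613 = 26429

26429


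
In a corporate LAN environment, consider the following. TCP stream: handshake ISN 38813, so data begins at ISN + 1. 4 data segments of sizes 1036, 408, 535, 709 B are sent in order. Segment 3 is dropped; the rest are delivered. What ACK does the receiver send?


SYN uses sequence number 38813; first data byte = ISN + 1 = 38814.
Segment 1: SEQ = 38814, len = 1036 B, covers [38814, 39849]
Segment 2: SEQ = 39850, len = 408 B, covers [39850, 40257]
Segment 3: SEQ = 40258, len = 535 B, covers [40258, 40792] [LOST]
Segment 4: SEQ = 40793, len = 709 B, covers [40793, 41501]
In-order data received: bytes [38814, 40257] (segments 1..2).
Segment 3 missing -> gap begins at byte 40258; later segments buffered out of order.
Cumulative ACK = next expected in-order byte = 38814 + 1036 + 408 = 40258

40258


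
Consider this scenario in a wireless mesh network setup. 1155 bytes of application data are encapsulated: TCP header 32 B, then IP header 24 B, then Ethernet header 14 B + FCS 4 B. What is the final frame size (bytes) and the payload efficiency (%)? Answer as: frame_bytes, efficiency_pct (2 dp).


TCP segment = 1155 + 32 = 1187 B
IP packet = 1187 + 24 = 1211 B
Ethernet frame = 1211 + 14 + 4 = 1229 B
Efficiency = app / frame = 1155 / 1229 = 0.939788 = 93.9788% -> 93.98% (2 dp)

1229, 93.98


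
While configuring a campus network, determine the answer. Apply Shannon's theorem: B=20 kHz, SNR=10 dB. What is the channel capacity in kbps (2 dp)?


Given: B = 20 kHz, SNR = 10 dB
SNR linear = 10^(10/10) = 10
1 + SNR = 11
log2(11) = 3.4594316186
C = 20 * 1000 * 3.4594316186 = 69188.6324 bps
C = 69.188632 kbps -> 69.19 kbps (2 dp)

69.19


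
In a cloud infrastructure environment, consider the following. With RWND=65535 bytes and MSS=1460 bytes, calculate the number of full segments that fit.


Given: RWND = 65535 bytes, MSS = 1460 bytes
Full segments = floor(RWND / MSS)
Full segments = floor(65535 / 1460)
Full segments = floor(44.887) = 44

44


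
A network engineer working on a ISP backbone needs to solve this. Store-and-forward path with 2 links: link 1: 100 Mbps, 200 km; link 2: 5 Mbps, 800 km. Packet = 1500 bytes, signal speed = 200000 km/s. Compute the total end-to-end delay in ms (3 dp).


Packet = 1500 bytes = 12000 bits. Store-and-forward: sum (t_trans + t_prop) per link.
Link 1: t_trans = 12000/(100*10^6) s = 0.1200 ms; t_prop = 200/200000 s = 1.0000 ms; subtotal = 1.1200 ms
Link 2: t_trans = 12000/(5*10^6) s = 2.4000 ms; t_prop = 800/200000 s = 4.0000 ms; subtotal = 6.4000 ms
End-to-end = 1.1200 + 6.4000 = 7.5200 ms -> 7.520 ms (3 dp)

7.520


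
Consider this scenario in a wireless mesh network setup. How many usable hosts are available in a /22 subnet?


Given: subnet mask /22
Host bits = 32 - 22 = 10
Total addresses = 2^10 = 1024
Usable hosts = 1024 - 2 (network + broadcast) = 1022

1022


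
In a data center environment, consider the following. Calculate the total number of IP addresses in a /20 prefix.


Given: CIDR prefix /20
Host bits = 32 - 20 = 12
Total addresses = 2^12 = 4096

4096


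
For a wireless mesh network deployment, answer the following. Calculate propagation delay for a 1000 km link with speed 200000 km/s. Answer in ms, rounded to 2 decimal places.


Given: distance = 1000 km, speed = 200000 km/s
Delay = distance / speed = 1000 / 200000 seconds
Delay in ms = 1000 * 1000 / 200000
Delay = 5.0000 ms
Rounded to 2 dp = 5.00 ms

5.00


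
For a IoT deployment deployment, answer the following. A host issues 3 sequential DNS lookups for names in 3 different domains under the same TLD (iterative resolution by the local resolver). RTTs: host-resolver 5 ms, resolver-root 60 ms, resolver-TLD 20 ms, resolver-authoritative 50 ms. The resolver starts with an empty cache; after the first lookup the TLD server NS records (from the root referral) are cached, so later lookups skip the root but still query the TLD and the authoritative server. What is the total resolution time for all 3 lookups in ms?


Lookup 1 (cold cache): local + root + TLD + auth = 5 + 60 + 20 + 50 = 135 ms
Lookups 2..3 (TLD NS cached -> skip root; new domain -> still ask TLD and auth): local + TLD + auth = 5 + 20 + 50 = 75 ms each
Remaining 2 lookups: 2 * 75 = 150 ms
Total = 135 + 150 = 285 ms

285


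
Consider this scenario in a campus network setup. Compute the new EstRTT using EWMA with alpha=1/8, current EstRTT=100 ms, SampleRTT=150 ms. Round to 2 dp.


Given: EstRTT = 100 ms, SampleRTT = 150 ms, alpha = 1/8
New EstRTT = (1 - alpha) * EstRTT + alpha * SampleRTT
(7/8) * 100 = 87.5
(1/8) * 150 = 18.75
New EstRTT = 87.5 + 18.75 = 106.25 ms -> 106.25 ms (2 dp)

106.25


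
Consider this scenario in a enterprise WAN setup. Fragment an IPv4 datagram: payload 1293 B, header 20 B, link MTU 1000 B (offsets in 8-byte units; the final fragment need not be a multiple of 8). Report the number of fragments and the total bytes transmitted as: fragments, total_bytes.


Max data per non-final fragment = floor((MTU - header)/8)*8 = floor((1000 - 20)/8)*8 = floor(980/8)*8 = 976 B
Final fragment needs no 8-byte alignment: it can carry up to MTU - header = 980 B
Non-final fragments needed = ceil((payload - 980) / 976) = ceil(313/976) = ceil(0.3207) = 1
Number of fragments = 1 + 1 = 2
Fragment sizes (data): 1 * 976 B + 317 B (last, 317 <= 980 OK)
Total bytes sent = payload + n_frags * header = 1293 + 2*20 = 1293 + 40 = 1333 B

2, 1333


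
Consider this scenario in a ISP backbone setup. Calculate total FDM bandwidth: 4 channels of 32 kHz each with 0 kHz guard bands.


Given: 4 channels, 32 kHz each, guard = 0 kHz
Channel bandwidth = 4 * 32 = 128 kHz
Guard bands = 3 gaps * 0 kHz = 0 kHz
Total = 128 + 0 = 128 kHz

128


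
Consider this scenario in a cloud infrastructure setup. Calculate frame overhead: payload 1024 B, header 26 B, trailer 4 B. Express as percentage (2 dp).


Given: payload = 1024 B, header = 26 B, trailer = 4 B
Overhead bytes = header + trailer = 26 + 4 = 30
Total frame = payload + overhead = 1024 + 30 = 1054
Overhead % = 30 / 1054 * 100 = 2.8463% -> 2.85% (2 dp)

2.85


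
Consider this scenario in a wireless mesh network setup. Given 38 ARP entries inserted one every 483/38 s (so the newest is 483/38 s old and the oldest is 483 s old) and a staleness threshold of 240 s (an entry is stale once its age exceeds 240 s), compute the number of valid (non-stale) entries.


Ages are k * 483/38 s for k = 1..38 (spacing = 12.7105 s).
Entry k is valid iff k * 483/38 <= 240 iff k <= 38 * 240 / 483 = 18.8820
n_valid = floor(18.8820) = 18
(n_stale = 38 - 18 = 20)

18


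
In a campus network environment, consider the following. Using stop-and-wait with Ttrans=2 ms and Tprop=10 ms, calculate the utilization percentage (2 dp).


Given: Ttrans = 2 ms, Tprop = 10 ms
RTT = 2 * Tprop = 2 * 10 = 20 ms
U = Ttrans / (Ttrans + RTT)
U = 2 / (2 + 20)
U = 2 / 22 = 0.090909
U% = 9.09%

9.09


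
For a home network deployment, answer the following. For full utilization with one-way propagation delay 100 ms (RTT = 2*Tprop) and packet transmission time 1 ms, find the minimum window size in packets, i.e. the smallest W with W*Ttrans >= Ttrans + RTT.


Given: Ttrans = 1 ms, RTT = 200 ms (= 2 * Tprop, Tprop = 100 ms)
Time until first ACK returns = Ttrans + RTT = 1 + 200 = 201 ms
Need W * Ttrans >= Ttrans + RTT  ->  W >= (Ttrans + RTT) / Ttrans
(Ttrans + RTT) / Ttrans = 201 / 1 = 201
W_min = ceil(201) = 201

201


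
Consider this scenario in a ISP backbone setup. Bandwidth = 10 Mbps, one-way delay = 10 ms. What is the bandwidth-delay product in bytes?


Given: bandwidth = 10 Mbps, delay = 10 ms
BDP in bits = 10 * 10^6 * 10 / 1000
BDP in bits = 100000
BDP in bytes = 100000 / 8 = 12500

12500


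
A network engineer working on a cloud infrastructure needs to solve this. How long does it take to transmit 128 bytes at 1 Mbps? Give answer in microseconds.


Given: packet = 128 bytes, bandwidth = 1 Mbps
Packet in bits = 128 * 8 = 1024 bits
Bandwidth = 1 * 10^6 = 1000000 bps
Time = 1024 / 1000000 seconds
Time in us = 1024 * 10^6 / 1000000 = 1024

1024


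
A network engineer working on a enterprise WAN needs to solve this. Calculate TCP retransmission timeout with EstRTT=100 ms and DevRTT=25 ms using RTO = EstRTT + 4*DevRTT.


Given: EstRTT = 100 ms, DevRTT = 25 ms
Timeout = EstRTT + 4 * DevRTT
4 * DevRTT = 4 * 25 = 100
Timeout = 100 + 100 = 200 ms

200


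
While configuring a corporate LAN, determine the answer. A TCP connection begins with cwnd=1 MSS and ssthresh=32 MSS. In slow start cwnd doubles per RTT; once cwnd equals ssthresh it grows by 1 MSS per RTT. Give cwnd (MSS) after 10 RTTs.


RTT 0: cwnd = 1 MSS (initial)
RTT 1: cwnd = 2 MSS (slow start, doubled)
RTT 2: cwnd = 4 MSS (slow start, doubled)
RTT 3: cwnd = 8 MSS (slow start, doubled)
RTT 4: cwnd = 16 MSS (slow start, doubled)
RTT 5: cwnd = 32 MSS (slow start, doubled)
RTT 6: cwnd = 33 MSS (congestion avoidance, +1)
RTT 7: cwnd = 34 MSS (congestion avoidance, +1)
RTT 8: cwnd = 35 MSS (congestion avoidance, +1)
RTT 9: cwnd = 36 MSS (congestion avoidance, +1)
RTT 10: cwnd = 37 MSS (congestion avoidance, +1)

37


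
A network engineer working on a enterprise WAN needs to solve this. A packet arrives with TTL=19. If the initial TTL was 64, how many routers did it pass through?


Given: initial TTL = 64, received TTL = 19
Hops = initial TTL - received TTL
Hops = 64 - 19 = 45

45


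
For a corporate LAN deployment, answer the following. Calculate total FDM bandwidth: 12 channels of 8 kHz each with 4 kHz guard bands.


Given: 12 channels, 8 kHz each, guard = 4 kHz
Channel bandwidth = 12 * 8 = 96 kHz
Guard bands = 11 gaps * 4 kHz = 44 kHz
Total = 96 + 44 = 140 kHz

140


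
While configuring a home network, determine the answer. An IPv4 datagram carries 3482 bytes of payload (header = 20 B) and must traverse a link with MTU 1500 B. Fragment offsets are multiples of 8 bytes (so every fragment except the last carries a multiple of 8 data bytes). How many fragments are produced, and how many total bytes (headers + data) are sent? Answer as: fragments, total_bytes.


Max data per non-final fragment = floor((MTU - header)/8)*8 = floor((1500 - 20)/8)*8 = floor(1480/8)*8 = 1480 B
Final fragment needs no 8-byte alignment: it can carry up to MTU - header = 1480 B
Non-final fragments needed = ceil((payload - 1480) / 1480) = ceil(2002/1480) = ceil(1.3527) = 2
Number of fragments = 2 + 1 = 3
Fragment sizes (data): 2 * 1480 B + 522 B (last, 522 <= 1480 OK)
Total bytes sent = payload + n_frags * header = 3482 + 3*20 = 3482 + 60 = 3542 B

3, 3542


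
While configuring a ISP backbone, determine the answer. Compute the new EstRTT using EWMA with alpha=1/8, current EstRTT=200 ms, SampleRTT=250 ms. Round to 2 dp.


Given: EstRTT = 200 ms, SampleRTT = 250 ms, alpha = 1/8
New EstRTT = (1 - alpha) * EstRTT + alpha * SampleRTT
(7/8) * 200 = 175
(1/8) * 250 = 31.25
New EstRTT = 175 + 31.25 = 206.25 ms -> 206.25 ms (2 dp)

206.25


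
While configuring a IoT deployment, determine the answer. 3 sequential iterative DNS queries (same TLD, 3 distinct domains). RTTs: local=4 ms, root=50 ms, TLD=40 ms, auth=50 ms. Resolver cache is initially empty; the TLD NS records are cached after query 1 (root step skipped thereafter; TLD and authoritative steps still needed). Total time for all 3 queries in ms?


Lookup 1 (cold cache): local + root + TLD + auth = 4 + 50 + 40 + 50 = 144 ms
Lookups 2..3 (TLD NS cached -> skip root; new domain -> still ask TLD and auth): local + TLD + auth = 4 + 40 + 50 = 94 ms each
Remaining 2 lookups: 2 * 94 = 188 ms
Total = 144 + 188 = 332 ms

332


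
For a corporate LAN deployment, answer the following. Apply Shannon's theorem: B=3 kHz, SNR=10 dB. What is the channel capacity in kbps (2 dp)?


Given: B = 3 kHz, SNR = 10 dB
SNR linear = 10^(10/10) = 10
1 + SNR = 11
log2(11) = 3.4594316186
C = 3 * 1000 * 3.4594316186 = 10378.2949 bps
C = 10.378295 kbps -> 10.38 kbps (2 dp)

10.38


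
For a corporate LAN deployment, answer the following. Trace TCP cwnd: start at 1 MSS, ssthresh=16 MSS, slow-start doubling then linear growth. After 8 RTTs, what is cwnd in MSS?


RTT 0: cwnd = 1 MSS (initial)
RTT 1: cwnd = 2 MSS (slow start, doubled)
RTT 2: cwnd = 4 MSS (slow start, doubled)
RTT 3: cwnd = 8 MSS (slow start, doubled)
RTT 4: cwnd = 16 MSS (slow start, doubled)
RTT 5: cwnd = 17 MSS (congestion avoidance, +1)
RTT 6: cwnd = 18 MSS (congestion avoidance, +1)
RTT 7: cwnd = 19 MSS (congestion avoidance, +1)
RTT 8: cwnd = 20 MSS (congestion avoidance, +1)

20


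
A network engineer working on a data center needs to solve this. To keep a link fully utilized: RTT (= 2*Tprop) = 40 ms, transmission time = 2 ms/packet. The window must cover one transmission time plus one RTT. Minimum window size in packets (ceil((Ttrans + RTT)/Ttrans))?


Given: Ttrans = 2 ms, RTT = 40 ms (= 2 * Tprop, Tprop = 20 ms)
Time until first ACK returns = Ttrans + RTT = 2 + 40 = 42 ms
Need W * Ttrans >= Ttrans + RTT  ->  W >= (Ttrans + RTT) / Ttrans
(Ttrans + RTT) / Ttrans = 42 / 2 = 21
W_min = ceil(21) = 21

21


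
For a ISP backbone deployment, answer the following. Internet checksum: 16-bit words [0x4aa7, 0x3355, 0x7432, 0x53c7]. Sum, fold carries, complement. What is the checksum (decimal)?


Given words: [0x4aa7, 0x3355, 0x7432, 0x53c7]
Step 1: Sum all words
Raw sum = 19111 + 13141 + 29746 + 21447 = 83445
Step 2: Fold carry: (17909 + 1) = 17910
One's complement = ~17910 & 0xFFFF = 47625

47625


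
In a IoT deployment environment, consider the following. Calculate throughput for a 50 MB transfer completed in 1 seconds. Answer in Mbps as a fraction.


Given: file = 50 MB, time = 1 s
File in Mb = 50 * 8 = 400 Mb
Throughput = 400 / 1 Mbps
Throughput = 400 Mbps

400


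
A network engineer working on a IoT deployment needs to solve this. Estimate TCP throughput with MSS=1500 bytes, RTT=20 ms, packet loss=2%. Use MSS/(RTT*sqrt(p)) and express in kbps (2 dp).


Given: MSS = 1500 bytes, RTT = 20 ms, loss = 2%
RTT in seconds = 20 / 1000 = 0.02
Loss rate = 2% = 0.02
sqrt(loss) = sqrt(0.02) = 0.141421356237
Throughput (bytes/s) = 1500 / (0.02 * 0.141421356237) = 530330.0859
Throughput (kbps) = 530330.0859 * 8 / 1000 = 4242.640687 -> 4242.64 kbps (2 dp)

4242.64


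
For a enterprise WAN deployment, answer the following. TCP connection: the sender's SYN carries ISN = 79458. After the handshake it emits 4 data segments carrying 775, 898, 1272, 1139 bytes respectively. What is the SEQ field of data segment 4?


The SYN occupies sequence number ISN = 79458, so the first data byte is ISN + 1 = 79459.
SEQ of data segment i = (ISN + 1) + sum of payload sizes of segments 1..i-1.
Segment 1: SEQ = 79459, payload = 775 bytes
Segment 2: SEQ = 80234, payload = 898 bytes
Segment 3: SEQ = 81132, payload = 1272 bytes
Segment 4: SEQ = 82404, payload = 1139 bytes
SEQ of segment 4 = 79459 + 775 + 898 + 1272 = 82404

82404


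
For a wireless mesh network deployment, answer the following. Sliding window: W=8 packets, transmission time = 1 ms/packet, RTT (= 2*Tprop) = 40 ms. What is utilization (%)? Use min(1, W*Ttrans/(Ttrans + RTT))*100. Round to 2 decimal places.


Given: W = 8, Ttrans = 1 ms, RTT = 40 ms (= 2 * Tprop, Tprop = 20 ms)
Cycle time = Ttrans + RTT = 1 + 40 = 41 ms (first packet sent until its ACK returns)
W * Ttrans = 8 * 1 = 8 ms of sending per cycle
W * Ttrans / (Ttrans + RTT) = 8 / 41 = 0.195122
U = min(1, 0.195122) = 0.195122
U% = 19.51%

19.51


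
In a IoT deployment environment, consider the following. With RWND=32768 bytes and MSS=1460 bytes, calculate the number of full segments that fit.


Given: RWND = 32768 bytes, MSS = 1460 bytes
Full segments = floor(RWND / MSS)
Full segments = floor(32768 / 1460)
Full segments = floor(22.4438) = 22

22


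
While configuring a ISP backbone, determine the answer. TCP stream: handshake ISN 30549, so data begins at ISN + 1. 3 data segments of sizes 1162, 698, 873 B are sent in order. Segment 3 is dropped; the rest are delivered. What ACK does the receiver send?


SYN uses sequence number 30549; first data byte = ISN + 1 = 30550.
Segment 1: SEQ = 30550, len = 1162 B, covers [30550, 31711]
Segment 2: SEQ = 31712, len = 698 B, covers [31712, 32409]
Segment 3: SEQ = 32410, len = 873 B, covers [32410, 33282] [LOST]
In-order data received: bytes [30550, 32409] (segments 1..2).
Segment 3 missing -> gap begins at byte 32410.
Cumulative ACK = next expected in-order byte = 30550 + 1162 + 698 = 32410

32410
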